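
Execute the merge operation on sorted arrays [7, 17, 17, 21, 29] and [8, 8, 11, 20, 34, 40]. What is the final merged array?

Merging process:

Compare 7 vs 8: take 7 from left. Merged: [7]
Compare 17 vs 8: take 8 from right. Merged: [7, 8]
Compare 17 vs 8: take 8 from right. Merged: [7, 8, 8]
Compare 17 vs 11: take 11 from right. Merged: [7, 8, 8, 11]
Compare 17 vs 20: take 17 from left. Merged: [7, 8, 8, 11, 17]
Compare 17 vs 20: take 17 from left. Merged: [7, 8, 8, 11, 17, 17]
Compare 21 vs 20: take 20 from right. Merged: [7, 8, 8, 11, 17, 17, 20]
Compare 21 vs 34: take 21 from left. Merged: [7, 8, 8, 11, 17, 17, 20, 21]
Compare 29 vs 34: take 29 from left. Merged: [7, 8, 8, 11, 17, 17, 20, 21, 29]
Append remaining from right: [34, 40]. Merged: [7, 8, 8, 11, 17, 17, 20, 21, 29, 34, 40]

Final merged array: [7, 8, 8, 11, 17, 17, 20, 21, 29, 34, 40]
Total comparisons: 9

The merged array is [7, 8, 8, 11, 17, 17, 20, 21, 29, 34, 40], requiring 9 comparisons. The merge step runs in O(n) time where n is the total number of elements.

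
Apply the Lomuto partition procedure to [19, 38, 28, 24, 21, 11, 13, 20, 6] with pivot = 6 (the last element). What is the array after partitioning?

Lomuto partition with pivot = 6:

Initial array: [19, 38, 28, 24, 21, 11, 13, 20, 6]

arr[0]=19 > 6: no swap
arr[1]=38 > 6: no swap
arr[2]=28 > 6: no swap
arr[3]=24 > 6: no swap
arr[4]=21 > 6: no swap
arr[5]=11 > 6: no swap
arr[6]=13 > 6: no swap
arr[7]=20 > 6: no swap

Place pivot at position 0: [6, 38, 28, 24, 21, 11, 13, 20, 19]
Pivot position: 0

After partitioning with pivot 6, the array becomes [6, 38, 28, 24, 21, 11, 13, 20, 19]. The pivot is placed at index 0. All elements to the left of the pivot are <= 6, and all elements to the right are > 6.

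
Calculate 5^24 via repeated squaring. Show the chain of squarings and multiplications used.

Computing 5^24 by squaring (build up from 5^1; each line after the first costs one multiplication):

5^1 = 5
5^2 = (5^1)^2 = 5^2 = 25
5^3 = 5 * 5^2 = 5 * 25 = 125
5^6 = (5^3)^2 = 125^2 = 15625
5^12 = (5^6)^2 = 15625^2 = 244140625
5^24 = (5^12)^2 = 244140625^2 = 59604644775390625

Result: 59604644775390625
Multiplications needed: 5 (5 lines after 5^1)

5^24 = 59604644775390625. Using exponentiation by squaring, this requires 5 multiplications. The key idea: if the exponent is even, square the half-power; if odd, multiply by the base once.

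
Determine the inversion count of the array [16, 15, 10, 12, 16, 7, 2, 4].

Finding inversions in [16, 15, 10, 12, 16, 7, 2, 4]:

(0, 1): arr[0]=16 > arr[1]=15
(0, 2): arr[0]=16 > arr[2]=10
(0, 3): arr[0]=16 > arr[3]=12
(0, 5): arr[0]=16 > arr[5]=7
(0, 6): arr[0]=16 > arr[6]=2
(0, 7): arr[0]=16 > arr[7]=4
(1, 2): arr[1]=15 > arr[2]=10
(1, 3): arr[1]=15 > arr[3]=12
(1, 5): arr[1]=15 > arr[5]=7
(1, 6): arr[1]=15 > arr[6]=2
(1, 7): arr[1]=15 > arr[7]=4
(2, 5): arr[2]=10 > arr[5]=7
(2, 6): arr[2]=10 > arr[6]=2
(2, 7): arr[2]=10 > arr[7]=4
(3, 5): arr[3]=12 > arr[5]=7
(3, 6): arr[3]=12 > arr[6]=2
(3, 7): arr[3]=12 > arr[7]=4
(4, 5): arr[4]=16 > arr[5]=7
(4, 6): arr[4]=16 > arr[6]=2
(4, 7): arr[4]=16 > arr[7]=4
(5, 6): arr[5]=7 > arr[6]=2
(5, 7): arr[5]=7 > arr[7]=4

Total inversions: 22

The array has 22 inversion(s): (0,1), (0,2), (0,3), (0,5), (0,6), (0,7), (1,2), (1,3), (1,5), (1,6), (1,7), (2,5), (2,6), (2,7), (3,5), (3,6), (3,7), (4,5), (4,6), (4,7), (5,6), (5,7). Each pair (i,j) satisfies i < j and arr[i] > arr[j].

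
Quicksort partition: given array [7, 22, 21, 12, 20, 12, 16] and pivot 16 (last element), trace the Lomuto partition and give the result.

Lomuto partition with pivot = 16:

Initial array: [7, 22, 21, 12, 20, 12, 16]

arr[0]=7 <= 16: swap with position 0, array becomes [7, 22, 21, 12, 20, 12, 16]
arr[1]=22 > 16: no swap
arr[2]=21 > 16: no swap
arr[3]=12 <= 16: swap with position 1, array becomes [7, 12, 21, 22, 20, 12, 16]
arr[4]=20 > 16: no swap
arr[5]=12 <= 16: swap with position 2, array becomes [7, 12, 12, 22, 20, 21, 16]

Place pivot at position 3: [7, 12, 12, 16, 20, 21, 22]
Pivot position: 3

After partitioning with pivot 16, the array becomes [7, 12, 12, 16, 20, 21, 22]. The pivot is placed at index 3. All elements to the left of the pivot are <= 16, and all elements to the right are > 16.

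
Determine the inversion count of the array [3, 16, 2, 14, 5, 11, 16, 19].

Finding inversions in [3, 16, 2, 14, 5, 11, 16, 19]:

(0, 2): arr[0]=3 > arr[2]=2
(1, 2): arr[1]=16 > arr[2]=2
(1, 3): arr[1]=16 > arr[3]=14
(1, 4): arr[1]=16 > arr[4]=5
(1, 5): arr[1]=16 > arr[5]=11
(3, 4): arr[3]=14 > arr[4]=5
(3, 5): arr[3]=14 > arr[5]=11

Total inversions: 7

The array has 7 inversion(s): (0,2), (1,2), (1,3), (1,4), (1,5), (3,4), (3,5). Each pair (i,j) satisfies i < j and arr[i] > arr[j].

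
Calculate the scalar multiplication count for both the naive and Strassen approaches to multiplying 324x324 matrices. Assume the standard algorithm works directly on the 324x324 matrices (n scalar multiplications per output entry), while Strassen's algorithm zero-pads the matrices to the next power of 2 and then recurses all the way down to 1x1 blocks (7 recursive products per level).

Matrix multiplication for 324x324 matrices:

Strassen's algorithm requires power-of-2 dimensions. Pad 324x324 to 512x512 (next power of 2).

Standard algorithm: 324^3 = 34012224 multiplications
Strassen's algorithm: 7^(log2(512)) = 7^9 = 40353607 multiplications
Difference: 34012224 - 40353607 = -6341383 (Strassen uses MORE here due to padding overhead — for small or just-over-power-of-2 n, padding can outweigh the per-level savings)

Standard: 34012224 multiplications (324^3). Strassen: 40353607 multiplications (7^9, after padding to 512x512). Strassen reduces 8 recursive multiplications to 7 at each level.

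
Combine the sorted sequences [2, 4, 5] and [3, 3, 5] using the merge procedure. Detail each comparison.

Merging process:

Compare 2 vs 3: take 2 from left. Merged: [2]
Compare 4 vs 3: take 3 from right. Merged: [2, 3]
Compare 4 vs 3: take 3 from right. Merged: [2, 3, 3]
Compare 4 vs 5: take 4 from left. Merged: [2, 3, 3, 4]
Compare 5 vs 5: take 5 from left. Merged: [2, 3, 3, 4, 5]
Append remaining from right: [5]. Merged: [2, 3, 3, 4, 5, 5]

Final merged array: [2, 3, 3, 4, 5, 5]
Total comparisons: 5

The merged array is [2, 3, 3, 4, 5, 5], requiring 5 comparisons. The merge step runs in O(n) time where n is the total number of elements.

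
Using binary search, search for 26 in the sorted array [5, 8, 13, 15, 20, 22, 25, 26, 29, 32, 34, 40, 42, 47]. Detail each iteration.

Binary search for 26 in [5, 8, 13, 15, 20, 22, 25, 26, 29, 32, 34, 40, 42, 47]:

lo=0, hi=13, mid=6, arr[mid]=25 -> 25 < 26, search right half
lo=7, hi=13, mid=10, arr[mid]=34 -> 34 > 26, search left half
lo=7, hi=9, mid=8, arr[mid]=29 -> 29 > 26, search left half
lo=7, hi=7, mid=7, arr[mid]=26 -> Found target at index 7!

Binary search finds 26 at index 7 after 4 comparisons. The search repeatedly halves the search space by comparing with the middle element.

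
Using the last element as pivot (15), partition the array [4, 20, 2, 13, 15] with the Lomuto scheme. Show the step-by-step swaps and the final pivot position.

Lomuto partition with pivot = 15:

Initial array: [4, 20, 2, 13, 15]

arr[0]=4 <= 15: swap with position 0, array becomes [4, 20, 2, 13, 15]
arr[1]=20 > 15: no swap
arr[2]=2 <= 15: swap with position 1, array becomes [4, 2, 20, 13, 15]
arr[3]=13 <= 15: swap with position 2, array becomes [4, 2, 13, 20, 15]

Place pivot at position 3: [4, 2, 13, 15, 20]
Pivot position: 3

After partitioning with pivot 15, the array becomes [4, 2, 13, 15, 20]. The pivot is placed at index 3. All elements to the left of the pivot are <= 15, and all elements to the right are > 15.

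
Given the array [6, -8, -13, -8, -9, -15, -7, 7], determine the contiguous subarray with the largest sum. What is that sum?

Using Kadane's algorithm on [6, -8, -13, -8, -9, -15, -7, 7]:

Scanning through the array:
Position 1 (value -8): max_ending_here = -2, max_so_far = 6
Position 2 (value -13): max_ending_here = -13, max_so_far = 6
Position 3 (value -8): max_ending_here = -8, max_so_far = 6
Position 4 (value -9): max_ending_here = -9, max_so_far = 6
Position 5 (value -15): max_ending_here = -15, max_so_far = 6
Position 6 (value -7): max_ending_here = -7, max_so_far = 6
Position 7 (value 7): max_ending_here = 7, max_so_far = 7

Maximum subarray: [7]
Maximum sum: 7

The maximum subarray is [7] with sum 7. This subarray runs from index 7 to index 7.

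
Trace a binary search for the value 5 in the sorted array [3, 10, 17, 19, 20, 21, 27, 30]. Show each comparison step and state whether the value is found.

Binary search for 5 in [3, 10, 17, 19, 20, 21, 27, 30]:

lo=0, hi=7, mid=3, arr[mid]=19 -> 19 > 5, search left half
lo=0, hi=2, mid=1, arr[mid]=10 -> 10 > 5, search left half
lo=0, hi=0, mid=0, arr[mid]=3 -> 3 < 5, search right half
lo=1 > hi=0, target 5 not found

Binary search determines that 5 is not in the array after 3 comparisons. The search space was exhausted without finding the target.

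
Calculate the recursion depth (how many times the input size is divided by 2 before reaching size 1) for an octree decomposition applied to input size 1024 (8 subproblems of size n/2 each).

For divide and conquer with division factor 2:

Problem sizes at each level:
Level 0: 1024
Level 1: 512
Level 2: 256
Level 3: 128
Level 4: 64
Level 5: 32
Level 6: 16
Level 7: 8
Level 8: 4
Level 9: 2
Level 10: 1

The root is level 0 and the size-1 base case is level 10 (the tree spans levels 0 through 10, i.e. 11 levels counting the root), so the depth is the number of divisions: log_2(1024) = 10

The recursion tree depth is log_2(1024) = 10. At each level, the problem size is divided by 2, so it takes 10 divisions to reduce to a base case of size 1. The algorithm makes 8 recursive calls at each level.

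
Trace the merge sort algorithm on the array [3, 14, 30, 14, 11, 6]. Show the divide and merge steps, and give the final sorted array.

Merge sort trace:

Split: [3, 14, 30, 14, 11, 6] -> [3, 14, 30] and [14, 11, 6]
  Split: [3, 14, 30] -> [3] and [14, 30]
    Split: [14, 30] -> [14] and [30]
    Merge: [14] + [30] -> [14, 30]
  Merge: [3] + [14, 30] -> [3, 14, 30]
  Split: [14, 11, 6] -> [14] and [11, 6]
    Split: [11, 6] -> [11] and [6]
    Merge: [11] + [6] -> [6, 11]
  Merge: [14] + [6, 11] -> [6, 11, 14]
Merge: [3, 14, 30] + [6, 11, 14] -> [3, 6, 11, 14, 14, 30]

Final sorted array: [3, 6, 11, 14, 14, 30]

The merge sort proceeds by recursively splitting the array and merging sorted halves.
After all merges, the sorted array is [3, 6, 11, 14, 14, 30].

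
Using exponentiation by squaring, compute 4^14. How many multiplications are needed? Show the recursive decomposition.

Computing 4^14 by squaring (build up from 4^1; each line after the first costs one multiplication):

4^1 = 4
4^2 = (4^1)^2 = 4^2 = 16
4^3 = 4 * 4^2 = 4 * 16 = 64
4^6 = (4^3)^2 = 64^2 = 4096
4^7 = 4 * 4^6 = 4 * 4096 = 16384
4^14 = (4^7)^2 = 16384^2 = 268435456

Result: 268435456
Multiplications needed: 5 (5 lines after 4^1)

4^14 = 268435456. Using exponentiation by squaring, this requires 5 multiplications. The key idea: if the exponent is even, square the half-power; if odd, multiply by the base once.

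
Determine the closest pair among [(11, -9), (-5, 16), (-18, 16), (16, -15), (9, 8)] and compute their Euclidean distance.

Computing all pairwise distances among 5 points:

d((11, -9), (-5, 16)) = 29.6816
d((11, -9), (-18, 16)) = 38.2884
d((11, -9), (16, -15)) = 7.8102 <-- minimum
d((11, -9), (9, 8)) = 17.1172
d((-5, 16), (-18, 16)) = 13.0
d((-5, 16), (16, -15)) = 37.4433
d((-5, 16), (9, 8)) = 16.1245
d((-18, 16), (16, -15)) = 46.0109
d((-18, 16), (9, 8)) = 28.1603
d((16, -15), (9, 8)) = 24.0416

Closest pair: (11, -9) and (16, -15) with distance 7.8102

The closest pair is (11, -9) and (16, -15) with Euclidean distance 7.8102. For 5 points, brute-force pairwise comparison is shown above. For large n, the divide-and-conquer algorithm (sort by x, recurse on halves, check the dividing strip) achieves O(n log n).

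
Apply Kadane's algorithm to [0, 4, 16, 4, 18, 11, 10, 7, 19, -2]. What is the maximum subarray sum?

Using Kadane's algorithm on [0, 4, 16, 4, 18, 11, 10, 7, 19, -2]:

Scanning through the array:
Position 1 (value 4): max_ending_here = 4, max_so_far = 4
Position 2 (value 16): max_ending_here = 20, max_so_far = 20
Position 3 (value 4): max_ending_here = 24, max_so_far = 24
Position 4 (value 18): max_ending_here = 42, max_so_far = 42
Position 5 (value 11): max_ending_here = 53, max_so_far = 53
Position 6 (value 10): max_ending_here = 63, max_so_far = 63
Position 7 (value 7): max_ending_here = 70, max_so_far = 70
Position 8 (value 19): max_ending_here = 89, max_so_far = 89
Position 9 (value -2): max_ending_here = 87, max_so_far = 89

Maximum subarray: [0, 4, 16, 4, 18, 11, 10, 7, 19]
Maximum sum: 89

The maximum subarray is [0, 4, 16, 4, 18, 11, 10, 7, 19] with sum 89. This subarray runs from index 0 to index 8.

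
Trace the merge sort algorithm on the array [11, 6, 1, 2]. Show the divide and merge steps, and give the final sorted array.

Merge sort trace:

Split: [11, 6, 1, 2] -> [11, 6] and [1, 2]
  Split: [11, 6] -> [11] and [6]
  Merge: [11] + [6] -> [6, 11]
  Split: [1, 2] -> [1] and [2]
  Merge: [1] + [2] -> [1, 2]
Merge: [6, 11] + [1, 2] -> [1, 2, 6, 11]

Final sorted array: [1, 2, 6, 11]

The merge sort proceeds by recursively splitting the array and merging sorted halves.
After all merges, the sorted array is [1, 2, 6, 11].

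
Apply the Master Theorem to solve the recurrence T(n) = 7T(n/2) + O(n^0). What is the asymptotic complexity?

Master Theorem for T(n) = 7T(n/2) + O(n^0):

a = 7, b = 2, c = 0
log_b(a) = log_2(7) = 2.8074

Case 1: c = 0 < log_2(7) = 2.8074
T(n) = O(n^(log_2 7))

For T(n) = 7T(n/2) + O(n^0): log_2(7) = 2.8074. This is Case 1 of the Master Theorem (c < log_b(a), work dominated by leaves), giving O(n^(log_2 7)).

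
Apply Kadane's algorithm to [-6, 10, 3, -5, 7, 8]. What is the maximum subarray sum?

Using Kadane's algorithm on [-6, 10, 3, -5, 7, 8]:

Scanning through the array:
Position 1 (value 10): max_ending_here = 10, max_so_far = 10
Position 2 (value 3): max_ending_here = 13, max_so_far = 13
Position 3 (value -5): max_ending_here = 8, max_so_far = 13
Position 4 (value 7): max_ending_here = 15, max_so_far = 15
Position 5 (value 8): max_ending_here = 23, max_so_far = 23

Maximum subarray: [10, 3, -5, 7, 8]
Maximum sum: 23

The maximum subarray is [10, 3, -5, 7, 8] with sum 23. This subarray runs from index 1 to index 5.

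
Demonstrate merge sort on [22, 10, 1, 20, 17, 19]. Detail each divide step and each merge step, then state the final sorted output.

Merge sort trace:

Split: [22, 10, 1, 20, 17, 19] -> [22, 10, 1] and [20, 17, 19]
  Split: [22, 10, 1] -> [22] and [10, 1]
    Split: [10, 1] -> [10] and [1]
    Merge: [10] + [1] -> [1, 10]
  Merge: [22] + [1, 10] -> [1, 10, 22]
  Split: [20, 17, 19] -> [20] and [17, 19]
    Split: [17, 19] -> [17] and [19]
    Merge: [17] + [19] -> [17, 19]
  Merge: [20] + [17, 19] -> [17, 19, 20]
Merge: [1, 10, 22] + [17, 19, 20] -> [1, 10, 17, 19, 20, 22]

Final sorted array: [1, 10, 17, 19, 20, 22]

The merge sort proceeds by recursively splitting the array and merging sorted halves.
After all merges, the sorted array is [1, 10, 17, 19, 20, 22].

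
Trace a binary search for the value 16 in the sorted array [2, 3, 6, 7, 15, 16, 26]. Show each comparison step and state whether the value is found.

Binary search for 16 in [2, 3, 6, 7, 15, 16, 26]:

lo=0, hi=6, mid=3, arr[mid]=7 -> 7 < 16, search right half
lo=4, hi=6, mid=5, arr[mid]=16 -> Found target at index 5!

Binary search finds 16 at index 5 after 2 comparisons. The search repeatedly halves the search space by comparing with the middle element.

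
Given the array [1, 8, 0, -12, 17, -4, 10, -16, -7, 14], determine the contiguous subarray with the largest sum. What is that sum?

Using Kadane's algorithm on [1, 8, 0, -12, 17, -4, 10, -16, -7, 14]:

Scanning through the array:
Position 1 (value 8): max_ending_here = 9, max_so_far = 9
Position 2 (value 0): max_ending_here = 9, max_so_far = 9
Position 3 (value -12): max_ending_here = -3, max_so_far = 9
Position 4 (value 17): max_ending_here = 17, max_so_far = 17
Position 5 (value -4): max_ending_here = 13, max_so_far = 17
Position 6 (value 10): max_ending_here = 23, max_so_far = 23
Position 7 (value -16): max_ending_here = 7, max_so_far = 23
Position 8 (value -7): max_ending_here = 0, max_so_far = 23
Position 9 (value 14): max_ending_here = 14, max_so_far = 23

Maximum subarray: [17, -4, 10]
Maximum sum: 23

The maximum subarray is [17, -4, 10] with sum 23. This subarray runs from index 4 to index 6.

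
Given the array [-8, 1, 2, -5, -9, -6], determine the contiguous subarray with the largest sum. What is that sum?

Using Kadane's algorithm on [-8, 1, 2, -5, -9, -6]:

Scanning through the array:
Position 1 (value 1): max_ending_here = 1, max_so_far = 1
Position 2 (value 2): max_ending_here = 3, max_so_far = 3
Position 3 (value -5): max_ending_here = -2, max_so_far = 3
Position 4 (value -9): max_ending_here = -9, max_so_far = 3
Position 5 (value -6): max_ending_here = -6, max_so_far = 3

Maximum subarray: [1, 2]
Maximum sum: 3

The maximum subarray is [1, 2] with sum 3. This subarray runs from index 1 to index 2.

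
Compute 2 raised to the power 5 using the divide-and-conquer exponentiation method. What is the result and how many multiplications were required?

Computing 2^5 by squaring (build up from 2^1; each line after the first costs one multiplication):

2^1 = 2
2^2 = (2^1)^2 = 2^2 = 4
2^4 = (2^2)^2 = 4^2 = 16
2^5 = 2 * 2^4 = 2 * 16 = 32

Result: 32
Multiplications needed: 3 (3 lines after 2^1)

2^5 = 32. Using exponentiation by squaring, this requires 3 multiplications. The key idea: if the exponent is even, square the half-power; if odd, multiply by the base once.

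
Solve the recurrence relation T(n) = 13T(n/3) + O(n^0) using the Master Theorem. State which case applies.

Master Theorem for T(n) = 13T(n/3) + O(n^0):

a = 13, b = 3, c = 0
log_b(a) = log_3(13) = 2.3347

Case 1: c = 0 < log_3(13) = 2.3347
T(n) = O(n^(log_3 13))

For T(n) = 13T(n/3) + O(n^0): log_3(13) = 2.3347. This is Case 1 of the Master Theorem (c < log_b(a), work dominated by leaves), giving O(n^(log_3 13)).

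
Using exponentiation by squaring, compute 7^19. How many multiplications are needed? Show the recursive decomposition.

Computing 7^19 by squaring (build up from 7^1; each line after the first costs one multiplication):

7^1 = 7
7^2 = (7^1)^2 = 7^2 = 49
7^4 = (7^2)^2 = 49^2 = 2401
7^8 = (7^4)^2 = 2401^2 = 5764801
7^9 = 7 * 7^8 = 7 * 5764801 = 40353607
7^18 = (7^9)^2 = 40353607^2 = 1628413597910449
7^19 = 7 * 7^18 = 7 * 1628413597910449 = 11398895185373143

Result: 11398895185373143
Multiplications needed: 6 (6 lines after 7^1)

7^19 = 11398895185373143. Using exponentiation by squaring, this requires 6 multiplications. The key idea: if the exponent is even, square the half-power; if odd, multiply by the base once.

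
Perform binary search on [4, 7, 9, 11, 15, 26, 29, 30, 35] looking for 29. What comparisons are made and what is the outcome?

Binary search for 29 in [4, 7, 9, 11, 15, 26, 29, 30, 35]:

lo=0, hi=8, mid=4, arr[mid]=15 -> 15 < 29, search right half
lo=5, hi=8, mid=6, arr[mid]=29 -> Found target at index 6!

Binary search finds 29 at index 6 after 2 comparisons. The search repeatedly halves the search space by comparing with the middle element.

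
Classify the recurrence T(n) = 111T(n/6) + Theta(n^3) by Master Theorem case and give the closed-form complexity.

Master Theorem for T(n) = 111T(n/6) + O(n^3):

a = 111, b = 6, c = 3
log_b(a) = log_6(111) = 2.6284

Case 3: c = 3 > log_6(111) = 2.6284
T(n) = O(n^3) = O(n^3)

For T(n) = 111T(n/6) + O(n^3): log_6(111) = 2.6284. This is Case 3 of the Master Theorem (c > log_b(a), work dominated by root), giving O(n^3).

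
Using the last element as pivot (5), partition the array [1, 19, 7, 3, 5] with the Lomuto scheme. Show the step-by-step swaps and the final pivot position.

Lomuto partition with pivot = 5:

Initial array: [1, 19, 7, 3, 5]

arr[0]=1 <= 5: swap with position 0, array becomes [1, 19, 7, 3, 5]
arr[1]=19 > 5: no swap
arr[2]=7 > 5: no swap
arr[3]=3 <= 5: swap with position 1, array becomes [1, 3, 7, 19, 5]

Place pivot at position 2: [1, 3, 5, 19, 7]
Pivot position: 2

After partitioning with pivot 5, the array becomes [1, 3, 5, 19, 7]. The pivot is placed at index 2. All elements to the left of the pivot are <= 5, and all elements to the right are > 5.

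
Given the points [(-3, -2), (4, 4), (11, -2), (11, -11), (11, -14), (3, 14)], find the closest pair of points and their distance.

Computing all pairwise distances among 6 points:

d((-3, -2), (4, 4)) = 9.2195
d((-3, -2), (11, -2)) = 14.0
d((-3, -2), (11, -11)) = 16.6433
d((-3, -2), (11, -14)) = 18.4391
d((-3, -2), (3, 14)) = 17.088
d((4, 4), (11, -2)) = 9.2195
d((4, 4), (11, -11)) = 16.5529
d((4, 4), (11, -14)) = 19.3132
d((4, 4), (3, 14)) = 10.0499
d((11, -2), (11, -11)) = 9.0
d((11, -2), (11, -14)) = 12.0
d((11, -2), (3, 14)) = 17.8885
d((11, -11), (11, -14)) = 3.0 <-- minimum
d((11, -11), (3, 14)) = 26.2488
d((11, -14), (3, 14)) = 29.1204

Closest pair: (11, -11) and (11, -14) with distance 3.0

The closest pair is (11, -11) and (11, -14) with Euclidean distance 3.0. For 6 points, brute-force pairwise comparison is shown above. For large n, the divide-and-conquer algorithm (sort by x, recurse on halves, check the dividing strip) achieves O(n log n).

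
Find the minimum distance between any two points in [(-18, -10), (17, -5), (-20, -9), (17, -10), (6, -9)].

Computing all pairwise distances among 5 points:

d((-18, -10), (17, -5)) = 35.3553
d((-18, -10), (-20, -9)) = 2.2361 <-- minimum
d((-18, -10), (17, -10)) = 35.0
d((-18, -10), (6, -9)) = 24.0208
d((17, -5), (-20, -9)) = 37.2156
d((17, -5), (17, -10)) = 5.0
d((17, -5), (6, -9)) = 11.7047
d((-20, -9), (17, -10)) = 37.0135
d((-20, -9), (6, -9)) = 26.0
d((17, -10), (6, -9)) = 11.0454

Closest pair: (-18, -10) and (-20, -9) with distance 2.2361

The closest pair is (-18, -10) and (-20, -9) with Euclidean distance 2.2361. For 5 points, brute-force pairwise comparison is shown above. For large n, the divide-and-conquer algorithm (sort by x, recurse on halves, check the dividing strip) achieves O(n log n).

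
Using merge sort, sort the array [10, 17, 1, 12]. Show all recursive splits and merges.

Merge sort trace:

Split: [10, 17, 1, 12] -> [10, 17] and [1, 12]
  Split: [10, 17] -> [10] and [17]
  Merge: [10] + [17] -> [10, 17]
  Split: [1, 12] -> [1] and [12]
  Merge: [1] + [12] -> [1, 12]
Merge: [10, 17] + [1, 12] -> [1, 10, 12, 17]

Final sorted array: [1, 10, 12, 17]

The merge sort proceeds by recursively splitting the array and merging sorted halves.
After all merges, the sorted array is [1, 10, 12, 17].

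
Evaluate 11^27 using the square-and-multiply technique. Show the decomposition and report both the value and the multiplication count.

Computing 11^27 by squaring (build up from 11^1; each line after the first costs one multiplication):

11^1 = 11
11^2 = (11^1)^2 = 11^2 = 121
11^3 = 11 * 11^2 = 11 * 121 = 1331
11^6 = (11^3)^2 = 1331^2 = 1771561
11^12 = (11^6)^2 = 1771561^2 = 3138428376721
11^13 = 11 * 11^12 = 11 * 3138428376721 = 34522712143931
11^26 = (11^13)^2 = 34522712143931^2 = 1191817653772720942460132761
11^27 = 11 * 11^26 = 11 * 1191817653772720942460132761 = 13109994191499930367061460371

Result: 13109994191499930367061460371
Multiplications needed: 7 (7 lines after 11^1)

11^27 = 13109994191499930367061460371. Using exponentiation by squaring, this requires 7 multiplications. The key idea: if the exponent is even, square the half-power; if odd, multiply by the base once.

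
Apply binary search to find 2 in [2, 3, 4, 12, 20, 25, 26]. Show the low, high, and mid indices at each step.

Binary search for 2 in [2, 3, 4, 12, 20, 25, 26]:

lo=0, hi=6, mid=3, arr[mid]=12 -> 12 > 2, search left half
lo=0, hi=2, mid=1, arr[mid]=3 -> 3 > 2, search left half
lo=0, hi=0, mid=0, arr[mid]=2 -> Found target at index 0!

Binary search finds 2 at index 0 after 3 comparisons. The search repeatedly halves the search space by comparing with the middle element.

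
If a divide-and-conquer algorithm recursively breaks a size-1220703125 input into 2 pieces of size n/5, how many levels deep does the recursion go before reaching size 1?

For divide and conquer with division factor 5:

Problem sizes at each level:
Level 0: 1220703125
Level 1: 244140625
Level 2: 48828125
Level 3: 9765625
Level 4: 1953125
Level 5: 390625
Level 6: 78125
Level 7: 15625
Level 8: 3125
Level 9: 625
Level 10: 125
Level 11: 25
Level 12: 5
Level 13: 1

The root is level 0 and the size-1 base case is level 13 (the tree spans levels 0 through 13, i.e. 14 levels counting the root), so the depth is the number of divisions: log_5(1220703125) = 13

The recursion tree depth is log_5(1220703125) = 13. At each level, the problem size is divided by 5, so it takes 13 divisions to reduce to a base case of size 1. The algorithm makes 2 recursive calls at each level.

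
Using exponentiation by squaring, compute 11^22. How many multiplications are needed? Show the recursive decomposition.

Computing 11^22 by squaring (build up from 11^1; each line after the first costs one multiplication):

11^1 = 11
11^2 = (11^1)^2 = 11^2 = 121
11^4 = (11^2)^2 = 121^2 = 14641
11^5 = 11 * 11^4 = 11 * 14641 = 161051
11^10 = (11^5)^2 = 161051^2 = 25937424601
11^11 = 11 * 11^10 = 11 * 25937424601 = 285311670611
11^22 = (11^11)^2 = 285311670611^2 = 81402749386839761113321

Result: 81402749386839761113321
Multiplications needed: 6 (6 lines after 11^1)

11^22 = 81402749386839761113321. Using exponentiation by squaring, this requires 6 multiplications. The key idea: if the exponent is even, square the half-power; if odd, multiply by the base once.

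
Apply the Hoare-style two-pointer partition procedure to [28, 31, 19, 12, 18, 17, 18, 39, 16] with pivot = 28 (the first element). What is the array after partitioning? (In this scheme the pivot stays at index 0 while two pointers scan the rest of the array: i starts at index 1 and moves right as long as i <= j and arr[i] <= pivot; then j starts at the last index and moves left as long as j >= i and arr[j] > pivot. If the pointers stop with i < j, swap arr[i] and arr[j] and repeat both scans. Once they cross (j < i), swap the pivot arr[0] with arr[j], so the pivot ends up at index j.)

Hoare-style two-pointer partition with pivot = 28:

Initial array: [28, 31, 19, 12, 18, 17, 18, 39, 16]

Pointers start at i = 1, j = 8.
i stops at index 1 (arr[1]=31 > 28), j stops at index 8 (arr[8]=16 <= 28): swap arr[1] and arr[8], array becomes [28, 16, 19, 12, 18, 17, 18, 39, 31]
i ends at 7, j ends at 6: the pointers have crossed (j < i), so scanning stops.

Swap pivot arr[0] with arr[6] to place pivot at position 6: [18, 16, 19, 12, 18, 17, 28, 39, 31]
Pivot position: 6

After partitioning with pivot 28, the array becomes [18, 16, 19, 12, 18, 17, 28, 39, 31]. The pivot is placed at index 6. All elements to the left of the pivot are <= 28, and all elements to the right are > 28.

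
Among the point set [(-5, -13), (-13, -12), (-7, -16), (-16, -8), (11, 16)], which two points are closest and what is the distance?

Computing all pairwise distances among 5 points:

d((-5, -13), (-13, -12)) = 8.0623
d((-5, -13), (-7, -16)) = 3.6056 <-- minimum
d((-5, -13), (-16, -8)) = 12.083
d((-5, -13), (11, 16)) = 33.121
d((-13, -12), (-7, -16)) = 7.2111
d((-13, -12), (-16, -8)) = 5.0
d((-13, -12), (11, 16)) = 36.8782
d((-7, -16), (-16, -8)) = 12.0416
d((-7, -16), (11, 16)) = 36.7151
d((-16, -8), (11, 16)) = 36.1248

Closest pair: (-5, -13) and (-7, -16) with distance 3.6056

The closest pair is (-5, -13) and (-7, -16) with Euclidean distance 3.6056. For 5 points, brute-force pairwise comparison is shown above. For large n, the divide-and-conquer algorithm (sort by x, recurse on halves, check the dividing strip) achieves O(n log n).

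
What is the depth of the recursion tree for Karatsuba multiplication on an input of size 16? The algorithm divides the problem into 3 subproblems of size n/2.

For divide and conquer with division factor 2:

Problem sizes at each level:
Level 0: 16
Level 1: 8
Level 2: 4
Level 3: 2
Level 4: 1

The root is level 0 and the size-1 base case is level 4 (the tree spans levels 0 through 4, i.e. 5 levels counting the root), so the depth is the number of divisions: log_2(16) = 4

The recursion tree depth is log_2(16) = 4. At each level, the problem size is divided by 2, so it takes 4 divisions to reduce to a base case of size 1. The algorithm makes 3 recursive calls at each level.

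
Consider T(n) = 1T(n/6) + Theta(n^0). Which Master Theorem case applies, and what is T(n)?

Master Theorem for T(n) = 1T(n/6) + O(n^0):

a = 1, b = 6, c = 0
log_b(a) = log_6(1) = 0.0000

Case 2: c = 0 = log_6(1) = 0.0000
T(n) = O(n^0 log n) = O(log n)

For T(n) = 1T(n/6) + O(n^0): log_6(1) = 0.0000. This is Case 2 of the Master Theorem (c = log_b(a), equal work at all levels), giving O(log n).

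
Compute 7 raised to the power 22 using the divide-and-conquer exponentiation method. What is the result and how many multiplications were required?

Computing 7^22 by squaring (build up from 7^1; each line after the first costs one multiplication):

7^1 = 7
7^2 = (7^1)^2 = 7^2 = 49
7^4 = (7^2)^2 = 49^2 = 2401
7^5 = 7 * 7^4 = 7 * 2401 = 16807
7^10 = (7^5)^2 = 16807^2 = 282475249
7^11 = 7 * 7^10 = 7 * 282475249 = 1977326743
7^22 = (7^11)^2 = 1977326743^2 = 3909821048582988049

Result: 3909821048582988049
Multiplications needed: 6 (6 lines after 7^1)

7^22 = 3909821048582988049. Using exponentiation by squaring, this requires 6 multiplications. The key idea: if the exponent is even, square the half-power; if odd, multiply by the base once.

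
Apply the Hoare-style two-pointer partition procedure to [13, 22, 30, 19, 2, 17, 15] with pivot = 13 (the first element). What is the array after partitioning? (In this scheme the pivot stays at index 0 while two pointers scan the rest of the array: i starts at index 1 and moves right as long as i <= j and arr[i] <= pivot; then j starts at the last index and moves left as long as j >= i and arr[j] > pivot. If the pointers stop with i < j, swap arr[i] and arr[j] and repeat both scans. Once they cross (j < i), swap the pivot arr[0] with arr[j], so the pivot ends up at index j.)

Hoare-style two-pointer partition with pivot = 13:

Initial array: [13, 22, 30, 19, 2, 17, 15]

Pointers start at i = 1, j = 6.
i stops at index 1 (arr[1]=22 > 13), j stops at index 4 (arr[4]=2 <= 13): swap arr[1] and arr[4], array becomes [13, 2, 30, 19, 22, 17, 15]
i ends at 2, j ends at 1: the pointers have crossed (j < i), so scanning stops.

Swap pivot arr[0] with arr[1] to place pivot at position 1: [2, 13, 30, 19, 22, 17, 15]
Pivot position: 1

After partitioning with pivot 13, the array becomes [2, 13, 30, 19, 22, 17, 15]. The pivot is placed at index 1. All elements to the left of the pivot are <= 13, and all elements to the right are > 13.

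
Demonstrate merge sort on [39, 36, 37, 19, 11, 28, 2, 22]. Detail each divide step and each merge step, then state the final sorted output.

Merge sort trace:

Split: [39, 36, 37, 19, 11, 28, 2, 22] -> [39, 36, 37, 19] and [11, 28, 2, 22]
  Split: [39, 36, 37, 19] -> [39, 36] and [37, 19]
    Split: [39, 36] -> [39] and [36]
    Merge: [39] + [36] -> [36, 39]
    Split: [37, 19] -> [37] and [19]
    Merge: [37] + [19] -> [19, 37]
  Merge: [36, 39] + [19, 37] -> [19, 36, 37, 39]
  Split: [11, 28, 2, 22] -> [11, 28] and [2, 22]
    Split: [11, 28] -> [11] and [28]
    Merge: [11] + [28] -> [11, 28]
    Split: [2, 22] -> [2] and [22]
    Merge: [2] + [22] -> [2, 22]
  Merge: [11, 28] + [2, 22] -> [2, 11, 22, 28]
Merge: [19, 36, 37, 39] + [2, 11, 22, 28] -> [2, 11, 19, 22, 28, 36, 37, 39]

Final sorted array: [2, 11, 19, 22, 28, 36, 37, 39]

The merge sort proceeds by recursively splitting the array and merging sorted halves.
After all merges, the sorted array is [2, 11, 19, 22, 28, 36, 37, 39].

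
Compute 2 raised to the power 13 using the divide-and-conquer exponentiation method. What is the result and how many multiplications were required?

Computing 2^13 by squaring (build up from 2^1; each line after the first costs one multiplication):

2^1 = 2
2^2 = (2^1)^2 = 2^2 = 4
2^3 = 2 * 2^2 = 2 * 4 = 8
2^6 = (2^3)^2 = 8^2 = 64
2^12 = (2^6)^2 = 64^2 = 4096
2^13 = 2 * 2^12 = 2 * 4096 = 8192

Result: 8192
Multiplications needed: 5 (5 lines after 2^1)

2^13 = 8192. Using exponentiation by squaring, this requires 5 multiplications. The key idea: if the exponent is even, square the half-power; if odd, multiply by the base once.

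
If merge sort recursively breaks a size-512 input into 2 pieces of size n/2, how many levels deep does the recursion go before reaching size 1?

For divide and conquer with division factor 2:

Problem sizes at each level:
Level 0: 512
Level 1: 256
Level 2: 128
Level 3: 64
Level 4: 32
Level 5: 16
Level 6: 8
Level 7: 4
Level 8: 2
Level 9: 1

The root is level 0 and the size-1 base case is level 9 (the tree spans levels 0 through 9, i.e. 10 levels counting the root), so the depth is the number of divisions: log_2(512) = 9

The recursion tree depth is log_2(512) = 9. At each level, the problem size is divided by 2, so it takes 9 divisions to reduce to a base case of size 1. The algorithm makes 2 recursive calls at each level.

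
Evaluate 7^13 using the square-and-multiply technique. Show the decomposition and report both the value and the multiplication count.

Computing 7^13 by squaring (build up from 7^1; each line after the first costs one multiplication):

7^1 = 7
7^2 = (7^1)^2 = 7^2 = 49
7^3 = 7 * 7^2 = 7 * 49 = 343
7^6 = (7^3)^2 = 343^2 = 117649
7^12 = (7^6)^2 = 117649^2 = 13841287201
7^13 = 7 * 7^12 = 7 * 13841287201 = 96889010407

Result: 96889010407
Multiplications needed: 5 (5 lines after 7^1)

7^13 = 96889010407. Using exponentiation by squaring, this requires 5 multiplications. The key idea: if the exponent is even, square the half-power; if odd, multiply by the base once.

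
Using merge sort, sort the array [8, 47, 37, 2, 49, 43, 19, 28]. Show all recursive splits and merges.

Merge sort trace:

Split: [8, 47, 37, 2, 49, 43, 19, 28] -> [8, 47, 37, 2] and [49, 43, 19, 28]
  Split: [8, 47, 37, 2] -> [8, 47] and [37, 2]
    Split: [8, 47] -> [8] and [47]
    Merge: [8] + [47] -> [8, 47]
    Split: [37, 2] -> [37] and [2]
    Merge: [37] + [2] -> [2, 37]
  Merge: [8, 47] + [2, 37] -> [2, 8, 37, 47]
  Split: [49, 43, 19, 28] -> [49, 43] and [19, 28]
    Split: [49, 43] -> [49] and [43]
    Merge: [49] + [43] -> [43, 49]
    Split: [19, 28] -> [19] and [28]
    Merge: [19] + [28] -> [19, 28]
  Merge: [43, 49] + [19, 28] -> [19, 28, 43, 49]
Merge: [2, 8, 37, 47] + [19, 28, 43, 49] -> [2, 8, 19, 28, 37, 43, 47, 49]

Final sorted array: [2, 8, 19, 28, 37, 43, 47, 49]

The merge sort proceeds by recursively splitting the array and merging sorted halves.
After all merges, the sorted array is [2, 8, 19, 28, 37, 43, 47, 49].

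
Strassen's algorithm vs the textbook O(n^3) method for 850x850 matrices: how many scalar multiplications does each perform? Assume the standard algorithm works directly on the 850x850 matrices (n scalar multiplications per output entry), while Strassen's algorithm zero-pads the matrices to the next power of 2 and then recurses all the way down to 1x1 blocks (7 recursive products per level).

Matrix multiplication for 850x850 matrices:

Strassen's algorithm requires power-of-2 dimensions. Pad 850x850 to 1024x1024 (next power of 2).

Standard algorithm: 850^3 = 614125000 multiplications
Strassen's algorithm: 7^(log2(1024)) = 7^10 = 282475249 multiplications
Savings: 614125000 - 282475249 = 331649751 multiplications

Standard: 614125000 multiplications (850^3). Strassen: 282475249 multiplications (7^10, after padding to 1024x1024). Strassen reduces 8 recursive multiplications to 7 at each level.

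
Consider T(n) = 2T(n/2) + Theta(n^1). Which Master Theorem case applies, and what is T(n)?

Master Theorem for T(n) = 2T(n/2) + O(n^1):

a = 2, b = 2, c = 1
log_b(a) = log_2(2) = 1.0000

Case 2: c = 1 = log_2(2) = 1.0000
T(n) = O(n^1 log n) = O(n log n)

For T(n) = 2T(n/2) + O(n^1): log_2(2) = 1.0000. This is Case 2 of the Master Theorem (c = log_b(a), equal work at all levels), giving O(n log n).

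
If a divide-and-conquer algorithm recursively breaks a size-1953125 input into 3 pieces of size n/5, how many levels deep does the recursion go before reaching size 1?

For divide and conquer with division factor 5:

Problem sizes at each level:
Level 0: 1953125
Level 1: 390625
Level 2: 78125
Level 3: 15625
Level 4: 3125
Level 5: 625
Level 6: 125
Level 7: 25
Level 8: 5
Level 9: 1

The root is level 0 and the size-1 base case is level 9 (the tree spans levels 0 through 9, i.e. 10 levels counting the root), so the depth is the number of divisions: log_5(1953125) = 9

The recursion tree depth is log_5(1953125) = 9. At each level, the problem size is divided by 5, so it takes 9 divisions to reduce to a base case of size 1. The algorithm makes 3 recursive calls at each level.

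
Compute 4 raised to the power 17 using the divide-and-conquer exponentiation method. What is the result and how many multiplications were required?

Computing 4^17 by squaring (build up from 4^1; each line after the first costs one multiplication):

4^1 = 4
4^2 = (4^1)^2 = 4^2 = 16
4^4 = (4^2)^2 = 16^2 = 256
4^8 = (4^4)^2 = 256^2 = 65536
4^16 = (4^8)^2 = 65536^2 = 4294967296
4^17 = 4 * 4^16 = 4 * 4294967296 = 17179869184

Result: 17179869184
Multiplications needed: 5 (5 lines after 4^1)

4^17 = 17179869184. Using exponentiation by squaring, this requires 5 multiplications. The key idea: if the exponent is even, square the half-power; if odd, multiply by the base once.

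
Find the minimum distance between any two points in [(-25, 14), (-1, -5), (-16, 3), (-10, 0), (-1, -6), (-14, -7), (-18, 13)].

Computing all pairwise distances among 7 points:

d((-25, 14), (-1, -5)) = 30.6105
d((-25, 14), (-16, 3)) = 14.2127
d((-25, 14), (-10, 0)) = 20.5183
d((-25, 14), (-1, -6)) = 31.241
d((-25, 14), (-14, -7)) = 23.7065
d((-25, 14), (-18, 13)) = 7.0711
d((-1, -5), (-16, 3)) = 17.0
d((-1, -5), (-10, 0)) = 10.2956
d((-1, -5), (-1, -6)) = 1.0 <-- minimum
d((-1, -5), (-14, -7)) = 13.1529
d((-1, -5), (-18, 13)) = 24.7588
d((-16, 3), (-10, 0)) = 6.7082
d((-16, 3), (-1, -6)) = 17.4929
d((-16, 3), (-14, -7)) = 10.198
d((-16, 3), (-18, 13)) = 10.198
d((-10, 0), (-1, -6)) = 10.8167
d((-10, 0), (-14, -7)) = 8.0623
d((-10, 0), (-18, 13)) = 15.2643
d((-1, -6), (-14, -7)) = 13.0384
d((-1, -6), (-18, 13)) = 25.4951
d((-14, -7), (-18, 13)) = 20.3961

Closest pair: (-1, -5) and (-1, -6) with distance 1.0

The closest pair is (-1, -5) and (-1, -6) with Euclidean distance 1.0. For 7 points, brute-force pairwise comparison is shown above. For large n, the divide-and-conquer algorithm (sort by x, recurse on halves, check the dividing strip) achieves O(n log n).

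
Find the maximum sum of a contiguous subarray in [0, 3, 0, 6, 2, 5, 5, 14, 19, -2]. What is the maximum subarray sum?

Using Kadane's algorithm on [0, 3, 0, 6, 2, 5, 5, 14, 19, -2]:

Scanning through the array:
Position 1 (value 3): max_ending_here = 3, max_so_far = 3
Position 2 (value 0): max_ending_here = 3, max_so_far = 3
Position 3 (value 6): max_ending_here = 9, max_so_far = 9
Position 4 (value 2): max_ending_here = 11, max_so_far = 11
Position 5 (value 5): max_ending_here = 16, max_so_far = 16
Position 6 (value 5): max_ending_here = 21, max_so_far = 21
Position 7 (value 14): max_ending_here = 35, max_so_far = 35
Position 8 (value 19): max_ending_here = 54, max_so_far = 54
Position 9 (value -2): max_ending_here = 52, max_so_far = 54

Maximum subarray: [0, 3, 0, 6, 2, 5, 5, 14, 19]
Maximum sum: 54

The maximum subarray is [0, 3, 0, 6, 2, 5, 5, 14, 19] with sum 54. This subarray runs from index 0 to index 8.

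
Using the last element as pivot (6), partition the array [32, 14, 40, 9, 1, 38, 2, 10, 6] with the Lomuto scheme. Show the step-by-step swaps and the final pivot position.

Lomuto partition with pivot = 6:

Initial array: [32, 14, 40, 9, 1, 38, 2, 10, 6]

arr[0]=32 > 6: no swap
arr[1]=14 > 6: no swap
arr[2]=40 > 6: no swap
arr[3]=9 > 6: no swap
arr[4]=1 <= 6: swap with position 0, array becomes [1, 14, 40, 9, 32, 38, 2, 10, 6]
arr[5]=38 > 6: no swap
arr[6]=2 <= 6: swap with position 1, array becomes [1, 2, 40, 9, 32, 38, 14, 10, 6]
arr[7]=10 > 6: no swap

Place pivot at position 2: [1, 2, 6, 9, 32, 38, 14, 10, 40]
Pivot position: 2

After partitioning with pivot 6, the array becomes [1, 2, 6, 9, 32, 38, 14, 10, 40]. The pivot is placed at index 2. All elements to the left of the pivot are <= 6, and all elements to the right are > 6.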